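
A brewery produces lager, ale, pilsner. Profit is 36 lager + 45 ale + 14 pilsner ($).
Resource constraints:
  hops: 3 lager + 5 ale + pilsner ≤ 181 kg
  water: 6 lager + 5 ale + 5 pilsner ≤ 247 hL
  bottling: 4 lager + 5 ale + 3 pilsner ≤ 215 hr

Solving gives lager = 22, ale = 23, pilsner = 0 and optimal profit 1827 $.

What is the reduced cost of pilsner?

At the optimum: hops uses 181 of 181 (binding); water uses 247 of 247 (binding); bottling uses 203 of 215 (slack = 12).
By complementary slackness, y = 0 for the non-binding constraint.
From A_Bᵀ y = c: 3·y_hops + 6·y_water = 36; 5·y_hops + 5·y_water = 45.
→ y_hops = 6 and y_water = 3.
Reduced cost of pilsner: c₃ − yᵀa₃ = 14 − (6·1 + 3·5) = 14 − 21 = -7.

-7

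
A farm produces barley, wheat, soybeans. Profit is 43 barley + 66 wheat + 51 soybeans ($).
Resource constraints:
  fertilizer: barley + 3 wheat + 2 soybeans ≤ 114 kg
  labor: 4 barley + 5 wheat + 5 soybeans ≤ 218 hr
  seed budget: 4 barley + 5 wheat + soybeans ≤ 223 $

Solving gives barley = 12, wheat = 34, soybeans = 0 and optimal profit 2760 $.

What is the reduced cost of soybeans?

At the optimum: fertilizer uses 114 of 114 (binding); labor uses 218 of 218 (binding); seed budget uses 218 of 223 (slack = 5).
By complementary slackness, y = 0 for the non-binding constraint.
From A_Bᵀ y = c: 1·y_fertilizer + 4·y_labor = 43; 3·y_fertilizer + 5·y_labor = 66.
This yields shadow prices y_fertilizer = 7, y_labor = 9.
Reduced cost of soybeans: c₃ − yᵀa₃ = 51 − (7·2 + 9·5) = 51 − 59 = -8.

-8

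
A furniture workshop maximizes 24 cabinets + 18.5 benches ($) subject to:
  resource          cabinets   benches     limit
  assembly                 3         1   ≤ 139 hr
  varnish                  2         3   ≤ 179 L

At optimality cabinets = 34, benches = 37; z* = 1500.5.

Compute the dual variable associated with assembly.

At the optimum: assembly uses 139 of 139 (binding); varnish uses 179 of 179 (binding).
The binding rows give the dual system: 3·y_assembly + 2·y_varnish = 24 and 1·y_assembly + 3·y_varnish = 18.5.
Solving: y_assembly = 5, y_varnish = 4.5.
Shadow price of assembly = 5.

5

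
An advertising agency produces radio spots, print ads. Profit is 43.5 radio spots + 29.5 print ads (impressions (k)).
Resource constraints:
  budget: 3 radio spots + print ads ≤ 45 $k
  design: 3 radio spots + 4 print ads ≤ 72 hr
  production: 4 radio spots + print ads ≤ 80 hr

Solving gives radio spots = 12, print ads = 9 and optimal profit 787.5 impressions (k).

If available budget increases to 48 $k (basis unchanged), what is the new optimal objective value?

At the optimum: budget uses 45 of 45 (binding); design uses 72 of 72 (binding); production uses 57 of 80 (slack = 23).
Since production is not tight, its dual is 0.
From A_Bᵀ y = c: 3·y_budget + 3·y_design = 43.5; 1·y_budget + 4·y_design = 29.5.
→ y_budget = 9.5 and y_design = 5.
Δz = y_budget·Δb = 9.5 × (3) = 28.5, so new z* = 787.5 + 28.5 = 816.

816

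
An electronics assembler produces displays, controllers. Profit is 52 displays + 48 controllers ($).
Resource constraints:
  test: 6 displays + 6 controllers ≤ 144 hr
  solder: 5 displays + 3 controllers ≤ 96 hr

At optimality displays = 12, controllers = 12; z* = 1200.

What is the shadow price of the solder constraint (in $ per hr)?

At the optimum: test uses 144 of 144 (binding); solder uses 96 of 96 (binding).
From A_Bᵀ y = c: 6·y_test + 5·y_solder = 52; 6·y_test + 3·y_solder = 48.
This yields shadow prices y_test = 7, y_solder = 2.
Shadow price of solder = 2.

2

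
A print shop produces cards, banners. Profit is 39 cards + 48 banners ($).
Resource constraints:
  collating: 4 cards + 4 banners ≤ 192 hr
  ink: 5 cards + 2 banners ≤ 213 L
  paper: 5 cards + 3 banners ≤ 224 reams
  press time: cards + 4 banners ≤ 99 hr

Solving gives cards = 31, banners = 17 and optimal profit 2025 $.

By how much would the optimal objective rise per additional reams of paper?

Check each constraint at x*: collating 192/192 (tight); ink 189/213 (slack 24); paper 206/224 (slack 18); press time 99/99 (tight).
Slack constraints have shadow price 0 (complementary slackness).
Dual feasibility on the basic columns requires 4·y_collating + 1·y_press time = 39, 4·y_collating + 4·y_press time = 48.
Solving: y_collating = 9, y_press time = 3.
Shadow price of paper = 0.

0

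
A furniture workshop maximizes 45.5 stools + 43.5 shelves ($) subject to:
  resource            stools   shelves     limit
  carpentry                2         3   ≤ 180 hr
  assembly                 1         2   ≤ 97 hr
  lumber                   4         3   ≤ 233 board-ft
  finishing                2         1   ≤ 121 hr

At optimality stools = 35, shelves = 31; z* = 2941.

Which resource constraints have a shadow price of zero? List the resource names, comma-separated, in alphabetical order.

carpentry, finishing

carpentry: 163/180 (slack 17)
assembly: 97/97 (binding)
lumber: 233/233 (binding)
finishing: 101/121 (slack 20)
By complementary slackness, a constraint with positive slack has shadow price 0 → carpentry, finishing.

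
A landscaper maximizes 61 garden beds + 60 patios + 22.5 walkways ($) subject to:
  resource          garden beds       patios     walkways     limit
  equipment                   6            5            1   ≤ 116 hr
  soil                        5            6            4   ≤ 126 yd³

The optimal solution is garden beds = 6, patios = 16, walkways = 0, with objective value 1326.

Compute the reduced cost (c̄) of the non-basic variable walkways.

Both equipment and soil are binding at x*.
The binding rows give the dual system: 6·y_equipment + 5·y_soil = 61 and 5·y_equipment + 6·y_soil = 60.
Solving: y_equipment = 6, y_soil = 5.
Reduced cost of walkways: c₃ − yᵀa₃ = 22.5 − (6·1 + 5·4) = 22.5 − 26 = -3.5.

-3.5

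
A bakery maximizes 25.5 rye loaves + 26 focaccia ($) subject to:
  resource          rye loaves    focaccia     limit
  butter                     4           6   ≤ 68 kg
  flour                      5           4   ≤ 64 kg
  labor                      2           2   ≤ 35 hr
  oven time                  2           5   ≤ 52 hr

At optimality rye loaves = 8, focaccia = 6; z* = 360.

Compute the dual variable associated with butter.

2

At the optimum: butter uses 68 of 68 (binding); flour uses 64 of 64 (binding); labor uses 28 of 35 (slack = 7); oven time uses 46 of 52 (slack = 6).
By complementary slackness, y = 0 for the non-binding constraints.
The binding rows give the dual system: 4·y_butter + 5·y_flour = 25.5 and 6·y_butter + 4·y_flour = 26.
Solving: y_butter = 2, y_flour = 3.5.
Shadow price of butter = 2.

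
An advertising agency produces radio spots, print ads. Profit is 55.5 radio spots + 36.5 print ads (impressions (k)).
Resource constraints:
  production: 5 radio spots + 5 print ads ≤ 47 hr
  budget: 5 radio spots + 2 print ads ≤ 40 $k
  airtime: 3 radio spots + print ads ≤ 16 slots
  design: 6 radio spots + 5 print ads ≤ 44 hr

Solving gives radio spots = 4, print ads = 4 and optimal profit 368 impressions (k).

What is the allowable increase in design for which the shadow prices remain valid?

6.3

Binding constraints: airtime, design. The basis is B = [[3,1],[6,5]] with det 9.
Per unit increase in design, x* moves by d = (-0.1111, 0.3333).
The basis stays optimal until production becomes binding; allowable increase = 6.3 hr.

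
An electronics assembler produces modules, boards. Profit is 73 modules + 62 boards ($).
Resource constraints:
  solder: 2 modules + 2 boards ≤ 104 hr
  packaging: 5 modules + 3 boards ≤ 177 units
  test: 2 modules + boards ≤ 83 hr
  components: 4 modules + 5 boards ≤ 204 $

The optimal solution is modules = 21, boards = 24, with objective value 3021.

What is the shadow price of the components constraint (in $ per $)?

7

Check each constraint at x*: solder 90/104 (slack 14); packaging 177/177 (tight); test 66/83 (slack 17); components 204/204 (tight).
Slack constraints have shadow price 0 (complementary slackness).
From A_Bᵀ y = c: 5·y_packaging + 4·y_components = 73; 3·y_packaging + 5·y_components = 62.
Solving: y_packaging = 9, y_components = 7.
Shadow price of components = 7.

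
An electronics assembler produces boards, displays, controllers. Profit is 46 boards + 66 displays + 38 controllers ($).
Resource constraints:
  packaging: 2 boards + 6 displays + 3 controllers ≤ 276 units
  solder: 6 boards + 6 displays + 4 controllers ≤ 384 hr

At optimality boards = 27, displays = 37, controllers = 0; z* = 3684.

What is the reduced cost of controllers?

At the optimum: packaging uses 276 of 276 (binding); solder uses 384 of 384 (binding).
From A_Bᵀ y = c: 2·y_packaging + 6·y_solder = 46; 6·y_packaging + 6·y_solder = 66.
Solving: y_packaging = 5, y_solder = 6.
Reduced cost of controllers: c₃ − yᵀa₃ = 38 − (5·3 + 6·4) = 38 − 39 = -1.

-1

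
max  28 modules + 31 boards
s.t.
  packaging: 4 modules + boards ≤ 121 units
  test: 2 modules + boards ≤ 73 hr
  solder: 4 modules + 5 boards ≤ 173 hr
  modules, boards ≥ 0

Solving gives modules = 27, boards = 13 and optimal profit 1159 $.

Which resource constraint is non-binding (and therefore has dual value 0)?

packaging: 121/121 (binding)
test: 67/73 (slack 6)
solder: 173/173 (binding)
By complementary slackness, a constraint with positive slack has shadow price 0 → test.

test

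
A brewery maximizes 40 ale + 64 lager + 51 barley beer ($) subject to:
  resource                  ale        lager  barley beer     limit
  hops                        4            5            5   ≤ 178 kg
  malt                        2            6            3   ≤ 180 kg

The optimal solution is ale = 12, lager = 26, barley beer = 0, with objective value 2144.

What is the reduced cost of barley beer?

At the optimum: hops uses 178 of 178 (binding); malt uses 180 of 180 (binding).
The binding rows give the dual system: 4·y_hops + 2·y_malt = 40 and 5·y_hops + 6·y_malt = 64.
→ y_hops = 8 and y_malt = 4.
Reduced cost of barley beer: c₃ − yᵀa₃ = 51 − (8·5 + 4·3) = 51 − 52 = -1.

-1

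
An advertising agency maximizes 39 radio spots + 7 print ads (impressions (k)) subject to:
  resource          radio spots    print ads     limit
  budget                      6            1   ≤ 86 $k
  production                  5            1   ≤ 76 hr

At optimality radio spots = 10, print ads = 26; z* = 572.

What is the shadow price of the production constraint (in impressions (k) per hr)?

3

Check each constraint at x*: budget 86/86 (tight); production 76/76 (tight).
The binding rows give the dual system: 6·y_budget + 5·y_production = 39 and 1·y_budget + 1·y_production = 7.
This yields shadow prices y_budget = 4, y_production = 3.
Shadow price of production = 3.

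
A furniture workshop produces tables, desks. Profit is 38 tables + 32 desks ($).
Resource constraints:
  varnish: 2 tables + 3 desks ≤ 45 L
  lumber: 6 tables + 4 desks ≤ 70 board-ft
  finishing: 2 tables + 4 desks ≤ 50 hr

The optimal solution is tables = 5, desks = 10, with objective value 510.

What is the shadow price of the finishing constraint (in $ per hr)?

2.5

Binding: lumber and finishing. Non-binding: varnish (5 unused).
Slack constraints have shadow price 0 (complementary slackness).
From A_Bᵀ y = c: 6·y_lumber + 2·y_finishing = 38; 4·y_lumber + 4·y_finishing = 32.
This yields shadow prices y_lumber = 5.5, y_finishing = 2.5.
Shadow price of finishing = 2.5.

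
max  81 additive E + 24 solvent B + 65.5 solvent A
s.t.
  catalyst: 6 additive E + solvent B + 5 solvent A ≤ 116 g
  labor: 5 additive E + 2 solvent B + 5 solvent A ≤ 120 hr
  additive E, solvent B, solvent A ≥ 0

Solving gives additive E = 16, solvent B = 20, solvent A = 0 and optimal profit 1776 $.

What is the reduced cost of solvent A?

-9.5

Both catalyst and labor are binding at x*.
From A_Bᵀ y = c: 6·y_catalyst + 5·y_labor = 81; 1·y_catalyst + 2·y_labor = 24.
This yields shadow prices y_catalyst = 6, y_labor = 9.
Reduced cost of solvent A: c₃ − yᵀa₃ = 65.5 − (6·5 + 9·5) = 65.5 − 75 = -9.5.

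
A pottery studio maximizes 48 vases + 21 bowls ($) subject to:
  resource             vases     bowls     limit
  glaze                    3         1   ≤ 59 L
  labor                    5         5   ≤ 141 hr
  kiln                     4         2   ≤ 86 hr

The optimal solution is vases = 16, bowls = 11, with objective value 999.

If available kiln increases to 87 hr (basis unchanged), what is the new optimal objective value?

1006.5

At the optimum: glaze uses 59 of 59 (binding); labor uses 135 of 141 (slack = 6); kiln uses 86 of 86 (binding).
By complementary slackness, y = 0 for the non-binding constraint.
Dual feasibility on the basic columns requires 3·y_glaze + 4·y_kiln = 48, 1·y_glaze + 2·y_kiln = 21.
This yields shadow prices y_glaze = 6, y_kiln = 7.5.
Δz = y_kiln·Δb = 7.5 × (1) = 7.5, so new z* = 999 + 7.5 = 1006.5.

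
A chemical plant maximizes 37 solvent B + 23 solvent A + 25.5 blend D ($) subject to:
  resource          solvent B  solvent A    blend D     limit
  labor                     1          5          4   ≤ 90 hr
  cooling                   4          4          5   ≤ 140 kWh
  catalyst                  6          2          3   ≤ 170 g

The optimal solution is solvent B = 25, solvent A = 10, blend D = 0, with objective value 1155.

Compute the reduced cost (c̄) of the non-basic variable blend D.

-5

At the optimum: labor uses 75 of 90 (slack = 15); cooling uses 140 of 140 (binding); catalyst uses 170 of 170 (binding).
Slack constraints have shadow price 0 (complementary slackness).
The binding rows give the dual system: 4·y_cooling + 6·y_catalyst = 37 and 4·y_cooling + 2·y_catalyst = 23.
→ y_cooling = 4 and y_catalyst = 3.5.
Reduced cost of blend D: c₃ − yᵀa₃ = 25.5 − (4·5 + 3.5·3) = 25.5 − 30.5 = -5.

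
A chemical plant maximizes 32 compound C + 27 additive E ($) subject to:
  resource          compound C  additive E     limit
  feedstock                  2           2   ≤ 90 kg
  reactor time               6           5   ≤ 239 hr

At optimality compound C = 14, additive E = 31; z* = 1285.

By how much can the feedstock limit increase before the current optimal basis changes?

5.6

Binding constraints: feedstock, reactor time. The basis is B = [[2,2],[6,5]] with det -2.
Per unit increase in feedstock, x* moves by d = (-2.5, 3).
The basis stays optimal until compound C reaches 0; allowable increase = 5.6 kg.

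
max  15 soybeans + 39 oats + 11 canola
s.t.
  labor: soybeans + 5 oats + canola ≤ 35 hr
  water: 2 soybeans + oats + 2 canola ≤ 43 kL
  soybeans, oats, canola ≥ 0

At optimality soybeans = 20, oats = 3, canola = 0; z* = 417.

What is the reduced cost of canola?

Check each constraint at x*: labor 35/35 (tight); water 43/43 (tight).
The binding rows give the dual system: 1·y_labor + 2·y_water = 15 and 5·y_labor + 1·y_water = 39.
This yields shadow prices y_labor = 7, y_water = 4.
Reduced cost of canola: c₃ − yᵀa₃ = 11 − (7·1 + 4·2) = 11 − 15 = -4.

-4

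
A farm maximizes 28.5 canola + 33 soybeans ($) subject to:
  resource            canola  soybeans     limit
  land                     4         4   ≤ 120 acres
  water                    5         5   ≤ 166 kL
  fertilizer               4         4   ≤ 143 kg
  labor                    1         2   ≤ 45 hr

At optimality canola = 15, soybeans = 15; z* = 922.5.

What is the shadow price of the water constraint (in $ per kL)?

At the optimum: land uses 120 of 120 (binding); water uses 150 of 166 (slack = 16); fertilizer uses 120 of 143 (slack = 23); labor uses 45 of 45 (binding).
Slack constraints have shadow price 0 (complementary slackness).
Dual feasibility on the basic columns requires 4·y_land + 1·y_labor = 28.5, 4·y_land + 2·y_labor = 33.
This yields shadow prices y_land = 6, y_labor = 4.5.
Shadow price of water = 0.

0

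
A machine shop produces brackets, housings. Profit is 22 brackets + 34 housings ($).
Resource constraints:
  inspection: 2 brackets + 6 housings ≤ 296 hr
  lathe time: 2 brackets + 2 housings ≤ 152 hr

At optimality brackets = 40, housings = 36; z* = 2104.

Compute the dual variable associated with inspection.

At the optimum: inspection uses 296 of 296 (binding); lathe time uses 152 of 152 (binding).
The binding rows give the dual system: 2·y_inspection + 2·y_lathe time = 22 and 6·y_inspection + 2·y_lathe time = 34.
Solving: y_inspection = 3, y_lathe time = 8.
Shadow price of inspection = 3.

3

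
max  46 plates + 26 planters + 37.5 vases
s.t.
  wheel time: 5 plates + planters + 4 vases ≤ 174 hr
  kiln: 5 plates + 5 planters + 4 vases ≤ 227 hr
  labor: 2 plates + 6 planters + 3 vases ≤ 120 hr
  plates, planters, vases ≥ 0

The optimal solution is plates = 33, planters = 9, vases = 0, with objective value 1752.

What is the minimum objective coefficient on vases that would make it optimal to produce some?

41

Check each constraint at x*: wheel time 174/174 (tight); kiln 210/227 (slack 17); labor 120/120 (tight).
Slack constraints have shadow price 0 (complementary slackness).
Dual feasibility on the basic columns requires 5·y_wheel time + 2·y_labor = 46, 1·y_wheel time + 6·y_labor = 26.
Solving: y_wheel time = 8, y_labor = 3.
vases enters the basis when its profit ≥ yᵀa₃ = 8·4 + 3·3 = 41.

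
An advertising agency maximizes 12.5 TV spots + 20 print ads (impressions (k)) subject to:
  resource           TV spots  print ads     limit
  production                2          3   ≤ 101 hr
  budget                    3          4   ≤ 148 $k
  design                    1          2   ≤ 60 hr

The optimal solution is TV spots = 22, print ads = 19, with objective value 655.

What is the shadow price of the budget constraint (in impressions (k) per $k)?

Binding: production and design. Non-binding: budget (6 unused).
By complementary slackness, y = 0 for the non-binding constraint.
The binding rows give the dual system: 2·y_production + 1·y_design = 12.5 and 3·y_production + 2·y_design = 20.
This yields shadow prices y_production = 5, y_design = 2.5.
Shadow price of budget = 0.

0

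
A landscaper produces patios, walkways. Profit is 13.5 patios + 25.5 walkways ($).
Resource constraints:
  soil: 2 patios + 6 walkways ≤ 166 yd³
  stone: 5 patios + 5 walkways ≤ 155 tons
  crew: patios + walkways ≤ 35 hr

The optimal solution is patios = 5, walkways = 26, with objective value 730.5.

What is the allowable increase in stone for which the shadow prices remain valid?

20

Binding constraints: soil, stone. The basis is B = [[2,6],[5,5]] with det -20.
Per unit increase in stone, x* moves by d = (0.3, -0.1).
The basis stays optimal until crew becomes binding; allowable increase = 20 tons.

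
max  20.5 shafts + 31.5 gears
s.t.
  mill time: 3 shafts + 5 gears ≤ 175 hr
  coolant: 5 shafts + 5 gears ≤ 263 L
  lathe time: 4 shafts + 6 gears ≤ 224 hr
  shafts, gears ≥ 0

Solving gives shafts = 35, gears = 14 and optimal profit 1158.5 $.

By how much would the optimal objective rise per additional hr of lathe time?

4

Binding: mill time and lathe time. Non-binding: coolant (18 unused).
Since coolant is not tight, its dual is 0.
The binding rows give the dual system: 3·y_mill time + 4·y_lathe time = 20.5 and 5·y_mill time + 6·y_lathe time = 31.5.
This yields shadow prices y_mill time = 1.5, y_lathe time = 4.
Shadow price of lathe time = 4.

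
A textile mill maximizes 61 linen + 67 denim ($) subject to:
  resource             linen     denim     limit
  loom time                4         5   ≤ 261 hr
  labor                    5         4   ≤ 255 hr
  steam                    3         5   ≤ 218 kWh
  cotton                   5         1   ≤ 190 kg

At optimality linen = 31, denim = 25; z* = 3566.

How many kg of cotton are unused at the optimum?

cotton used = 5·31 + 1·25 = 180; slack = 190 − 180 = 10.

10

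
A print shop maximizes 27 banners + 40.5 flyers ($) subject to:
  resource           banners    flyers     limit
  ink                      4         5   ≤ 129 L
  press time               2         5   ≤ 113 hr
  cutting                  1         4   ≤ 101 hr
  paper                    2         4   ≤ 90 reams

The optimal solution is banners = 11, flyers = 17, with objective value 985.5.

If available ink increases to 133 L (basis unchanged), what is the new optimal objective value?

At the optimum: ink uses 129 of 129 (binding); press time uses 107 of 113 (slack = 6); cutting uses 79 of 101 (slack = 22); paper uses 90 of 90 (binding).
Since press time, cutting are not tight, their duals are 0.
From A_Bᵀ y = c: 4·y_ink + 2·y_paper = 27; 5·y_ink + 4·y_paper = 40.5.
This yields shadow prices y_ink = 4.5, y_paper = 4.5.
Δz = y_ink·Δb = 4.5 × (4) = 18, so new z* = 985.5 + 18 = 1003.5.

1003.5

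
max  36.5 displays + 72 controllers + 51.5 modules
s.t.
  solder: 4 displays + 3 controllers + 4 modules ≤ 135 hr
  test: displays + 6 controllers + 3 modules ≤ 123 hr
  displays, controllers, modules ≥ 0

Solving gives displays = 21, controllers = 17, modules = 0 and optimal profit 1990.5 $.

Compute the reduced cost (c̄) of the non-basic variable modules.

At the optimum: solder uses 135 of 135 (binding); test uses 123 of 123 (binding).
From A_Bᵀ y = c: 4·y_solder + 1·y_test = 36.5; 3·y_solder + 6·y_test = 72.
This yields shadow prices y_solder = 7, y_test = 8.5.
Reduced cost of modules: c₃ − yᵀa₃ = 51.5 − (7·4 + 8.5·3) = 51.5 − 53.5 = -2.

-2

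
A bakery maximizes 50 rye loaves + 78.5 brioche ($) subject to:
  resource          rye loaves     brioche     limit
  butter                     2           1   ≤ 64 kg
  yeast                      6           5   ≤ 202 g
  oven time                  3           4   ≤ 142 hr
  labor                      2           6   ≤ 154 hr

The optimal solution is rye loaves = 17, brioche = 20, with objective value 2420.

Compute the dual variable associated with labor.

At the optimum: butter uses 54 of 64 (slack = 10); yeast uses 202 of 202 (binding); oven time uses 131 of 142 (slack = 11); labor uses 154 of 154 (binding).
Slack constraints have shadow price 0 (complementary slackness).
The binding rows give the dual system: 6·y_yeast + 2·y_labor = 50 and 5·y_yeast + 6·y_labor = 78.5.
Solving: y_yeast = 5.5, y_labor = 8.5.
Shadow price of labor = 8.5.

8.5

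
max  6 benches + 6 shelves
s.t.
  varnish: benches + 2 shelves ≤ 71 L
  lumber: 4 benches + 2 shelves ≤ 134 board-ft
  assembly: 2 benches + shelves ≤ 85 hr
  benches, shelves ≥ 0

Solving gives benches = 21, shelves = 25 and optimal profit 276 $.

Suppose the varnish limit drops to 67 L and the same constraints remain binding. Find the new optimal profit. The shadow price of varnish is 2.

Δb = -4, so new z* = 276 + (2)·(-4) = 276 − 8 = 268.

268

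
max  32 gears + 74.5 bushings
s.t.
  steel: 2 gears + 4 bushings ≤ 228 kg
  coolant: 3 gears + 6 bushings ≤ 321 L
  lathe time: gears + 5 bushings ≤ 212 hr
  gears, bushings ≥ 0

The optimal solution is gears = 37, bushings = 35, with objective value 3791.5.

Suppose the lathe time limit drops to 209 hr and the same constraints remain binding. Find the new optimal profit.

At the optimum: steel uses 214 of 228 (slack = 14); coolant uses 321 of 321 (binding); lathe time uses 212 of 212 (binding).
Slack constraints have shadow price 0 (complementary slackness).
From A_Bᵀ y = c: 3·y_coolant + 1·y_lathe time = 32; 6·y_coolant + 5·y_lathe time = 74.5.
→ y_coolant = 9.5 and y_lathe time = 3.5.
Δz = y_lathe time·Δb = 3.5 × (-3) = -10.5, so new z* = 3791.5 − 10.5 = 3781.

3781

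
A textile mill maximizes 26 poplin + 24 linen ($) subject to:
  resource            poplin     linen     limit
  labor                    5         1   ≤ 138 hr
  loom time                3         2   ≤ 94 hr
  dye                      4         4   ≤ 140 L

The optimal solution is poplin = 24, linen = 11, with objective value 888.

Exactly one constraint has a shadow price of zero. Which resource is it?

labor: 131/138 (slack 7)
loom time: 94/94 (binding)
dye: 140/140 (binding)
By complementary slackness, a constraint with positive slack has shadow price 0 → labor.

labor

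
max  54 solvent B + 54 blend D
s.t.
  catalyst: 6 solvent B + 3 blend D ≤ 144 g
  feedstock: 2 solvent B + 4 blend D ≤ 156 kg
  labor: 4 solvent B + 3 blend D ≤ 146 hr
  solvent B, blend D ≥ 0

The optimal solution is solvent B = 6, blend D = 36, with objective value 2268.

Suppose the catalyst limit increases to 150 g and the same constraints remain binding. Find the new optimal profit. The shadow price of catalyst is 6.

Δb = 6, so new z* = 2268 + (6)·(6) = 2268 + 36 = 2304.

2304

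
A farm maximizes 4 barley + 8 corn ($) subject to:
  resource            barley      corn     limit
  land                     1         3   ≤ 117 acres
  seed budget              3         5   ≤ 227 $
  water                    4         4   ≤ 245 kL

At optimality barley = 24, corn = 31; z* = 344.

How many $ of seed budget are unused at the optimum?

seed budget used = 3·24 + 5·31 = 227; slack = 227 − 227 = 0.

0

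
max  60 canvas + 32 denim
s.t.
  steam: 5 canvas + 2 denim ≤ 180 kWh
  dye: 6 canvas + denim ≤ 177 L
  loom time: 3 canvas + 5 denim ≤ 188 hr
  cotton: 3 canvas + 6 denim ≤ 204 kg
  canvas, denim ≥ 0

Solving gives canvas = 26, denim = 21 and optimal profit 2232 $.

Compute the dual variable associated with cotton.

At the optimum: steam uses 172 of 180 (slack = 8); dye uses 177 of 177 (binding); loom time uses 183 of 188 (slack = 5); cotton uses 204 of 204 (binding).
Slack constraints have shadow price 0 (complementary slackness).
Dual feasibility on the basic columns requires 6·y_dye + 3·y_cotton = 60, 1·y_dye + 6·y_cotton = 32.
This yields shadow prices y_dye = 8, y_cotton = 4.
Shadow price of cotton = 4.

4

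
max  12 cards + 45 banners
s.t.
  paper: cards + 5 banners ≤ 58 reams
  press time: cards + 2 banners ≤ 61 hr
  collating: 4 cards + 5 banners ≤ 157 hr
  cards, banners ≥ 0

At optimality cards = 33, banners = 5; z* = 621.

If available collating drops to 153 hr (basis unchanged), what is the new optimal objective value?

617

At the optimum: paper uses 58 of 58 (binding); press time uses 43 of 61 (slack = 18); collating uses 157 of 157 (binding).
Since press time is not tight, its dual is 0.
Dual feasibility on the basic columns requires 1·y_paper + 4·y_collating = 12, 5·y_paper + 5·y_collating = 45.
This yields shadow prices y_paper = 8, y_collating = 1.
Δz = y_collating·Δb = 1 × (-4) = -4, so new z* = 621 − 4 = 617.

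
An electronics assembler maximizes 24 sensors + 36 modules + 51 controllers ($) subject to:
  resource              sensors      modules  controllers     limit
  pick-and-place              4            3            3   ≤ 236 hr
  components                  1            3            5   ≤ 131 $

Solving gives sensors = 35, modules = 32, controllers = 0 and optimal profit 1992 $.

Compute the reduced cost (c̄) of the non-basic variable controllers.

-1

At the optimum: pick-and-place uses 236 of 236 (binding); components uses 131 of 131 (binding).
Dual feasibility on the basic columns requires 4·y_pick-and-place + 1·y_components = 24, 3·y_pick-and-place + 3·y_components = 36.
→ y_pick-and-place = 4 and y_components = 8.
Reduced cost of controllers: c₃ − yᵀa₃ = 51 − (4·3 + 8·5) = 51 − 52 = -1.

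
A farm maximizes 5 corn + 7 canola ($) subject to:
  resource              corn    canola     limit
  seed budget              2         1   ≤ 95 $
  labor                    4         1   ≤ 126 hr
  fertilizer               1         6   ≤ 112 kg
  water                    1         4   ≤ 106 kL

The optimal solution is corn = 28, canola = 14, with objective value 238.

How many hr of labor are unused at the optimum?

labor used = 4·28 + 1·14 = 126; slack = 126 − 126 = 0.

0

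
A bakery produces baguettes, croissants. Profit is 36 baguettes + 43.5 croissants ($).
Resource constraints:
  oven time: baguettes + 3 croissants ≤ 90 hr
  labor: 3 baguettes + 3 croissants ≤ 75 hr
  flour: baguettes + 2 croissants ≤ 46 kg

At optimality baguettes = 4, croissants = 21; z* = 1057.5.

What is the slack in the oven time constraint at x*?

23

oven time used = 1·4 + 3·21 = 67; slack = 90 − 67 = 23.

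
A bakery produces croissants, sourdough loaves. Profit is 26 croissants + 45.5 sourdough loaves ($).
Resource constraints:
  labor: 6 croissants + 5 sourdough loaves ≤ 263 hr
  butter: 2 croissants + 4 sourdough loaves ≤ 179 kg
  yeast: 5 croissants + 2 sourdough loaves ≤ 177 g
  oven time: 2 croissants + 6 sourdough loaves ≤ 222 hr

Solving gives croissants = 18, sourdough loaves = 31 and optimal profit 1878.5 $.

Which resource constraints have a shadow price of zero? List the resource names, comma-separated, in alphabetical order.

butter, yeast

labor: 263/263 (binding)
butter: 160/179 (slack 19)
yeast: 152/177 (slack 25)
oven time: 222/222 (binding)
By complementary slackness, a constraint with positive slack has shadow price 0 → butter, yeast.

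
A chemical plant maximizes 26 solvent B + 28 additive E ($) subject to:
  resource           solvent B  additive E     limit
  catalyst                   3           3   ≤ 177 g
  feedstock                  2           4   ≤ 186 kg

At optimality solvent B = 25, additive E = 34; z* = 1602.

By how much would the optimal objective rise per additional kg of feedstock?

1

Both catalyst and feedstock are binding at x*.
The binding rows give the dual system: 3·y_catalyst + 2·y_feedstock = 26 and 3·y_catalyst + 4·y_feedstock = 28.
This yields shadow prices y_catalyst = 8, y_feedstock = 1.
Shadow price of feedstock = 1.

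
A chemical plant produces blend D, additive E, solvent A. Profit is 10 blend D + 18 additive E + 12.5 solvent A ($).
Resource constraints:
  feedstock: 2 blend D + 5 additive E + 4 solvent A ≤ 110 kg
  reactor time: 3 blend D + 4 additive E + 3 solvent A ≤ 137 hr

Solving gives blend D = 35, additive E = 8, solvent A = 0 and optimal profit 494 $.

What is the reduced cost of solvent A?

-1.5

At the optimum: feedstock uses 110 of 110 (binding); reactor time uses 137 of 137 (binding).
The binding rows give the dual system: 2·y_feedstock + 3·y_reactor time = 10 and 5·y_feedstock + 4·y_reactor time = 18.
This yields shadow prices y_feedstock = 2, y_reactor time = 2.
Reduced cost of solvent A: c₃ − yᵀa₃ = 12.5 − (2·4 + 2·3) = 12.5 − 14 = -1.5.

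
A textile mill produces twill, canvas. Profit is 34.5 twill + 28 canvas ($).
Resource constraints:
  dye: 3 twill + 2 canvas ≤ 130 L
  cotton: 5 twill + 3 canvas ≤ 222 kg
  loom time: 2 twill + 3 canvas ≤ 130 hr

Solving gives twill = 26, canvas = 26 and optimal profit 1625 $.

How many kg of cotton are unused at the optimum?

14

cotton used = 5·26 + 3·26 = 208; slack = 222 − 208 = 14.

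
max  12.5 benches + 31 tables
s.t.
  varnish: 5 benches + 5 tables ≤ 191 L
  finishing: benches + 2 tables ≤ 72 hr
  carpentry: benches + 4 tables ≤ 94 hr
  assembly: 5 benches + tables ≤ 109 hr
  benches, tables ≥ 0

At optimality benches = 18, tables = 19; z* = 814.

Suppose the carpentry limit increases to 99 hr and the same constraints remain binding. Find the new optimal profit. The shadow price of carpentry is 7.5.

Δb = 5, so new z* = 814 + (7.5)·(5) = 814 + 37.5 = 851.5.

851.5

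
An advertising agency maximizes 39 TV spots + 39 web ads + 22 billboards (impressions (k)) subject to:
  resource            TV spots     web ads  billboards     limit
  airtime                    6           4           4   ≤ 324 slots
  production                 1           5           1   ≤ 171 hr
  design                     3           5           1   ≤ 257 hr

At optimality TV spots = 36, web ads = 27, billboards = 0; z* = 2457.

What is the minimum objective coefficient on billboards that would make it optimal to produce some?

Check each constraint at x*: airtime 324/324 (tight); production 171/171 (tight); design 243/257 (slack 14).
Slack constraints have shadow price 0 (complementary slackness).
The binding rows give the dual system: 6·y_airtime + 1·y_production = 39 and 4·y_airtime + 5·y_production = 39.
Solving: y_airtime = 6, y_production = 3.
billboards enters the basis when its profit ≥ yᵀa₃ = 6·4 + 3·1 = 27.

27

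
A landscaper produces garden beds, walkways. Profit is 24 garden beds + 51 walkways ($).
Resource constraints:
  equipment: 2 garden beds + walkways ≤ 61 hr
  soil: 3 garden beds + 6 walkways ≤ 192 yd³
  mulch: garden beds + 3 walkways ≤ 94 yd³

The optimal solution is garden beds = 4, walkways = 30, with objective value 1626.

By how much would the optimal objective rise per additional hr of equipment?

0

Check each constraint at x*: equipment 38/61 (slack 23); soil 192/192 (tight); mulch 94/94 (tight).
Slack constraints have shadow price 0 (complementary slackness).
From A_Bᵀ y = c: 3·y_soil + 1·y_mulch = 24; 6·y_soil + 3·y_mulch = 51.
→ y_soil = 7 and y_mulch = 3.
Shadow price of equipment = 0.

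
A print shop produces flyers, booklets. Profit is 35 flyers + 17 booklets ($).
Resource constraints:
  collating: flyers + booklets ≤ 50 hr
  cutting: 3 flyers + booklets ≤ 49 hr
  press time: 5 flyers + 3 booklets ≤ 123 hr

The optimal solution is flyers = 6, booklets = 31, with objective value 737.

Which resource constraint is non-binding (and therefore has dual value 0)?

collating: 37/50 (slack 13)
cutting: 49/49 (binding)
press time: 123/123 (binding)
By complementary slackness, a constraint with positive slack has shadow price 0 → collating.

collating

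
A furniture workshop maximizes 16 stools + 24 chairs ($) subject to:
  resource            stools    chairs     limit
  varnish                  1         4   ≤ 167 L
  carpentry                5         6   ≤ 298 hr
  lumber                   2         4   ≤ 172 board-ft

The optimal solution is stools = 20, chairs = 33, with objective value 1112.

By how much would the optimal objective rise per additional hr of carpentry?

Binding: carpentry and lumber. Non-binding: varnish (15 unused).
Slack constraints have shadow price 0 (complementary slackness).
From A_Bᵀ y = c: 5·y_carpentry + 2·y_lumber = 16; 6·y_carpentry + 4·y_lumber = 24.
Solving: y_carpentry = 2, y_lumber = 3.
Shadow price of carpentry = 2.

2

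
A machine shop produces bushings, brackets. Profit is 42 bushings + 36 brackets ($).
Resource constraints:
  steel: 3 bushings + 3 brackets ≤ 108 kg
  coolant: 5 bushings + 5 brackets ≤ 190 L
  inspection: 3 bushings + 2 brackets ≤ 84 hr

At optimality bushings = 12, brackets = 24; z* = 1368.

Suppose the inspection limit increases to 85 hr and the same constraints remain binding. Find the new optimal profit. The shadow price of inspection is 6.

1374

Δb = 1, so new z* = 1368 + (6)·(1) = 1368 + 6 = 1374.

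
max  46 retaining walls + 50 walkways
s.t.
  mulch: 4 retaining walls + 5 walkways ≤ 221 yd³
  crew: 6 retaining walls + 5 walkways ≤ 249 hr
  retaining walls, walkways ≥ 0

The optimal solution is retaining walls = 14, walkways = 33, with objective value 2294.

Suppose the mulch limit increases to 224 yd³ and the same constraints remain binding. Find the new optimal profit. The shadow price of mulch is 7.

2315

Δb = 3, so new z* = 2294 + (7)·(3) = 2294 + 21 = 2315.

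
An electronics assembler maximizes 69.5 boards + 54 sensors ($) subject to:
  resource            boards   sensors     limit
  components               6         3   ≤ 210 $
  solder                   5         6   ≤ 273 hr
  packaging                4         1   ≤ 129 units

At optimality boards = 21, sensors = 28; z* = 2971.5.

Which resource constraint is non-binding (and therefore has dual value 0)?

packaging

components: 210/210 (binding)
solder: 273/273 (binding)
packaging: 112/129 (slack 17)
By complementary slackness, a constraint with positive slack has shadow price 0 → packaging.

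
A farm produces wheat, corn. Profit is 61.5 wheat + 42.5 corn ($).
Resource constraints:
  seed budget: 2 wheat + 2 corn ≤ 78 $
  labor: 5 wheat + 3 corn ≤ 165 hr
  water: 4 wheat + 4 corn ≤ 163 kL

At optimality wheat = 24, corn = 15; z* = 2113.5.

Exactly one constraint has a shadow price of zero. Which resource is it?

water

seed budget: 78/78 (binding)
labor: 165/165 (binding)
water: 156/163 (slack 7)
By complementary slackness, a constraint with positive slack has shadow price 0 → water.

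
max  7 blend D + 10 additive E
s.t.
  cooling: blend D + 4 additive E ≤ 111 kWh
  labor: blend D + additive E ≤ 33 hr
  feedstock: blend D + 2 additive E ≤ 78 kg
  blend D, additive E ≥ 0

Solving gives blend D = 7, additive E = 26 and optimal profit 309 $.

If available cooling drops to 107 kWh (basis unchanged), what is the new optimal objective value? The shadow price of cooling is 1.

Δb = -4, so new z* = 309 + (1)·(-4) = 309 − 4 = 305.

305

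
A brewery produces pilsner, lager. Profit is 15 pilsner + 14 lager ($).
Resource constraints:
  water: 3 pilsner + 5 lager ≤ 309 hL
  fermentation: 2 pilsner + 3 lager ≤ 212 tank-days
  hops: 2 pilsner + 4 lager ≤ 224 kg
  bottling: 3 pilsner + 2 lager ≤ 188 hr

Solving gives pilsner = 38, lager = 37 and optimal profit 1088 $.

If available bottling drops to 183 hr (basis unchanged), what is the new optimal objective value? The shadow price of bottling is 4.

Δb = -5, so new z* = 1088 + (4)·(-5) = 1088 − 20 = 1068.

1068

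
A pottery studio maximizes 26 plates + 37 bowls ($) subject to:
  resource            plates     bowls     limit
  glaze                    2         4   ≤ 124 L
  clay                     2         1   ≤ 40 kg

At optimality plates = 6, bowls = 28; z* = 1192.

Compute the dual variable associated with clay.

Check each constraint at x*: glaze 124/124 (tight); clay 40/40 (tight).
From A_Bᵀ y = c: 2·y_glaze + 2·y_clay = 26; 4·y_glaze + 1·y_clay = 37.
→ y_glaze = 8 and y_clay = 5.
Shadow price of clay = 5.

5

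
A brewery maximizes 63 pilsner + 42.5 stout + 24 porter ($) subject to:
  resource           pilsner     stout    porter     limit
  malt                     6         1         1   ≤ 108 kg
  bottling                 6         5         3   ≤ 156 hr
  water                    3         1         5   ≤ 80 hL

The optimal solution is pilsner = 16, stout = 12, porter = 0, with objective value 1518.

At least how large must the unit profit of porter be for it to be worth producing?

At the optimum: malt uses 108 of 108 (binding); bottling uses 156 of 156 (binding); water uses 60 of 80 (slack = 20).
Since water is not tight, its dual is 0.
Dual feasibility on the basic columns requires 6·y_malt + 6·y_bottling = 63, 1·y_malt + 5·y_bottling = 42.5.
This yields shadow prices y_malt = 2.5, y_bottling = 8.
porter enters the basis when its profit ≥ yᵀa₃ = 2.5·1 + 8·3 = 26.5.

26.5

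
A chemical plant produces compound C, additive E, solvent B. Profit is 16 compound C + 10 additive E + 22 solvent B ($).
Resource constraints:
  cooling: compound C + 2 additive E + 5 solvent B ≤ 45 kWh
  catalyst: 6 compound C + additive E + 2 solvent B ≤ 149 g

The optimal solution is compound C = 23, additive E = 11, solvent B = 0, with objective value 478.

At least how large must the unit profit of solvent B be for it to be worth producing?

24

Check each constraint at x*: cooling 45/45 (tight); catalyst 149/149 (tight).
From A_Bᵀ y = c: 1·y_cooling + 6·y_catalyst = 16; 2·y_cooling + 1·y_catalyst = 10.
This yields shadow prices y_cooling = 4, y_catalyst = 2.
solvent B enters the basis when its profit ≥ yᵀa₃ = 4·5 + 2·2 = 24.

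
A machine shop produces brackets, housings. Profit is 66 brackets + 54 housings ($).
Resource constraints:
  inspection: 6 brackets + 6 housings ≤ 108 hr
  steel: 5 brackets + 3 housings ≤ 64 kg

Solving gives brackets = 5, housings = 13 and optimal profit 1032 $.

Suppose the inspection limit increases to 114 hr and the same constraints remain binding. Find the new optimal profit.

1068

Check each constraint at x*: inspection 108/108 (tight); steel 64/64 (tight).
From A_Bᵀ y = c: 6·y_inspection + 5·y_steel = 66; 6·y_inspection + 3·y_steel = 54.
Solving: y_inspection = 6, y_steel = 6.
Δz = y_inspection·Δb = 6 × (6) = 36, so new z* = 1032 + 36 = 1068.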